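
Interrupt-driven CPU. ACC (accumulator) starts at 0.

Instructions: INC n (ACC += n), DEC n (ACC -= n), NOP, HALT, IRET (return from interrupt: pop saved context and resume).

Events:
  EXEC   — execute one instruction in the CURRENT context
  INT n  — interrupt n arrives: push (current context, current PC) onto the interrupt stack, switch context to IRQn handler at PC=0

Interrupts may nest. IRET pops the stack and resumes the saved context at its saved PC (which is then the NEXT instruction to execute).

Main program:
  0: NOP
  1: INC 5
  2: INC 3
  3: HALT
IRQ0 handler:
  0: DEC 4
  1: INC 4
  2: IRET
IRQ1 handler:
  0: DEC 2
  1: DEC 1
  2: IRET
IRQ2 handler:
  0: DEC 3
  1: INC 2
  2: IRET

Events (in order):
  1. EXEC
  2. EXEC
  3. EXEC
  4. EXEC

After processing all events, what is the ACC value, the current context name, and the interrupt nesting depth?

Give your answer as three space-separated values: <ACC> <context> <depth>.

Answer: 8 MAIN 0

Derivation:
Event 1 (EXEC): [MAIN] PC=0: NOP
Event 2 (EXEC): [MAIN] PC=1: INC 5 -> ACC=5
Event 3 (EXEC): [MAIN] PC=2: INC 3 -> ACC=8
Event 4 (EXEC): [MAIN] PC=3: HALT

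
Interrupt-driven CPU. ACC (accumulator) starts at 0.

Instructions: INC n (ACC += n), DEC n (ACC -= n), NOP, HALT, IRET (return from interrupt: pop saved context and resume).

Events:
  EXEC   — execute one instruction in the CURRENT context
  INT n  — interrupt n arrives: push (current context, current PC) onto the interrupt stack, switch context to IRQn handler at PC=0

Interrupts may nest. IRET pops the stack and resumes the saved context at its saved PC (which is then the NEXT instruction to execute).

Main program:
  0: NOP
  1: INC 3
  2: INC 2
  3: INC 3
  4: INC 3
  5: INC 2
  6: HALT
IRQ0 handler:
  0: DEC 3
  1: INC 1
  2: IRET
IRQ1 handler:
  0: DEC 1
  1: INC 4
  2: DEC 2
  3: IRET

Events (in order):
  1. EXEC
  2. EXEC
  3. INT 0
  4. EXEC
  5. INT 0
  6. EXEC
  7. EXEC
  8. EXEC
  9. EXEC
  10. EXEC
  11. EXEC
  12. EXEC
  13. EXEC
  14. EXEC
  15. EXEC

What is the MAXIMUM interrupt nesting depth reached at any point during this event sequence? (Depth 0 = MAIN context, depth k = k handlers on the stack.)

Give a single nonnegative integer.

Event 1 (EXEC): [MAIN] PC=0: NOP [depth=0]
Event 2 (EXEC): [MAIN] PC=1: INC 3 -> ACC=3 [depth=0]
Event 3 (INT 0): INT 0 arrives: push (MAIN, PC=2), enter IRQ0 at PC=0 (depth now 1) [depth=1]
Event 4 (EXEC): [IRQ0] PC=0: DEC 3 -> ACC=0 [depth=1]
Event 5 (INT 0): INT 0 arrives: push (IRQ0, PC=1), enter IRQ0 at PC=0 (depth now 2) [depth=2]
Event 6 (EXEC): [IRQ0] PC=0: DEC 3 -> ACC=-3 [depth=2]
Event 7 (EXEC): [IRQ0] PC=1: INC 1 -> ACC=-2 [depth=2]
Event 8 (EXEC): [IRQ0] PC=2: IRET -> resume IRQ0 at PC=1 (depth now 1) [depth=1]
Event 9 (EXEC): [IRQ0] PC=1: INC 1 -> ACC=-1 [depth=1]
Event 10 (EXEC): [IRQ0] PC=2: IRET -> resume MAIN at PC=2 (depth now 0) [depth=0]
Event 11 (EXEC): [MAIN] PC=2: INC 2 -> ACC=1 [depth=0]
Event 12 (EXEC): [MAIN] PC=3: INC 3 -> ACC=4 [depth=0]
Event 13 (EXEC): [MAIN] PC=4: INC 3 -> ACC=7 [depth=0]
Event 14 (EXEC): [MAIN] PC=5: INC 2 -> ACC=9 [depth=0]
Event 15 (EXEC): [MAIN] PC=6: HALT [depth=0]
Max depth observed: 2

Answer: 2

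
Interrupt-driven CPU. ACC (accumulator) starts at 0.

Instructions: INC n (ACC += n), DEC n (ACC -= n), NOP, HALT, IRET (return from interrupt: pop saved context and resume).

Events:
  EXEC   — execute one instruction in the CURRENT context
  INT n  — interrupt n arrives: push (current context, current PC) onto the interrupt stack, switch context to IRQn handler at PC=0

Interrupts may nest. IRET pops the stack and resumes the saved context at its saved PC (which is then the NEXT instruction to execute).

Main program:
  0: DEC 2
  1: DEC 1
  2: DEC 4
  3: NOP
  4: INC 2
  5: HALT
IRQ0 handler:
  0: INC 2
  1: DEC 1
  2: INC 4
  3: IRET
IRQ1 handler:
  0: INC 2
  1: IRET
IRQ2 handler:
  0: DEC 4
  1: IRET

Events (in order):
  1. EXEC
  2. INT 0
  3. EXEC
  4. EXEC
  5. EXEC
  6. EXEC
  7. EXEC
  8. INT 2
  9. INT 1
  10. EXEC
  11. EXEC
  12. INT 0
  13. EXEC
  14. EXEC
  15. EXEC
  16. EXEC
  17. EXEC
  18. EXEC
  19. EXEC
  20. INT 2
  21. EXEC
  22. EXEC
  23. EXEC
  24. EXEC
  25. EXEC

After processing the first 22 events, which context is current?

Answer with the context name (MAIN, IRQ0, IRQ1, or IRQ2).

Event 1 (EXEC): [MAIN] PC=0: DEC 2 -> ACC=-2
Event 2 (INT 0): INT 0 arrives: push (MAIN, PC=1), enter IRQ0 at PC=0 (depth now 1)
Event 3 (EXEC): [IRQ0] PC=0: INC 2 -> ACC=0
Event 4 (EXEC): [IRQ0] PC=1: DEC 1 -> ACC=-1
Event 5 (EXEC): [IRQ0] PC=2: INC 4 -> ACC=3
Event 6 (EXEC): [IRQ0] PC=3: IRET -> resume MAIN at PC=1 (depth now 0)
Event 7 (EXEC): [MAIN] PC=1: DEC 1 -> ACC=2
Event 8 (INT 2): INT 2 arrives: push (MAIN, PC=2), enter IRQ2 at PC=0 (depth now 1)
Event 9 (INT 1): INT 1 arrives: push (IRQ2, PC=0), enter IRQ1 at PC=0 (depth now 2)
Event 10 (EXEC): [IRQ1] PC=0: INC 2 -> ACC=4
Event 11 (EXEC): [IRQ1] PC=1: IRET -> resume IRQ2 at PC=0 (depth now 1)
Event 12 (INT 0): INT 0 arrives: push (IRQ2, PC=0), enter IRQ0 at PC=0 (depth now 2)
Event 13 (EXEC): [IRQ0] PC=0: INC 2 -> ACC=6
Event 14 (EXEC): [IRQ0] PC=1: DEC 1 -> ACC=5
Event 15 (EXEC): [IRQ0] PC=2: INC 4 -> ACC=9
Event 16 (EXEC): [IRQ0] PC=3: IRET -> resume IRQ2 at PC=0 (depth now 1)
Event 17 (EXEC): [IRQ2] PC=0: DEC 4 -> ACC=5
Event 18 (EXEC): [IRQ2] PC=1: IRET -> resume MAIN at PC=2 (depth now 0)
Event 19 (EXEC): [MAIN] PC=2: DEC 4 -> ACC=1
Event 20 (INT 2): INT 2 arrives: push (MAIN, PC=3), enter IRQ2 at PC=0 (depth now 1)
Event 21 (EXEC): [IRQ2] PC=0: DEC 4 -> ACC=-3
Event 22 (EXEC): [IRQ2] PC=1: IRET -> resume MAIN at PC=3 (depth now 0)

Answer: MAIN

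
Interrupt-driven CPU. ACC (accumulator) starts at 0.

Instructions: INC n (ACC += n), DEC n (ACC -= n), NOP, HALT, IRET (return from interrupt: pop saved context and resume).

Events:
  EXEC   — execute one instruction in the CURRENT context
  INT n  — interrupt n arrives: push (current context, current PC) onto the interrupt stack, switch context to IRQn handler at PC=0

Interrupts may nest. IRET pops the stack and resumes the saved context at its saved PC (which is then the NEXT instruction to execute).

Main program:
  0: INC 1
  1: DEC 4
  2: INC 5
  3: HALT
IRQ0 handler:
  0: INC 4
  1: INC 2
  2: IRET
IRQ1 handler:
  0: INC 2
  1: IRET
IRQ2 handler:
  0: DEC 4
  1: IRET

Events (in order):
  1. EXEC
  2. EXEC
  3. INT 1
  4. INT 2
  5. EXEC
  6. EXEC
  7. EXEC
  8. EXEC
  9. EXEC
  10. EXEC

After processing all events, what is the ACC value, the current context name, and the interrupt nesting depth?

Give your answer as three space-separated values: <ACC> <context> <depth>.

Answer: 0 MAIN 0

Derivation:
Event 1 (EXEC): [MAIN] PC=0: INC 1 -> ACC=1
Event 2 (EXEC): [MAIN] PC=1: DEC 4 -> ACC=-3
Event 3 (INT 1): INT 1 arrives: push (MAIN, PC=2), enter IRQ1 at PC=0 (depth now 1)
Event 4 (INT 2): INT 2 arrives: push (IRQ1, PC=0), enter IRQ2 at PC=0 (depth now 2)
Event 5 (EXEC): [IRQ2] PC=0: DEC 4 -> ACC=-7
Event 6 (EXEC): [IRQ2] PC=1: IRET -> resume IRQ1 at PC=0 (depth now 1)
Event 7 (EXEC): [IRQ1] PC=0: INC 2 -> ACC=-5
Event 8 (EXEC): [IRQ1] PC=1: IRET -> resume MAIN at PC=2 (depth now 0)
Event 9 (EXEC): [MAIN] PC=2: INC 5 -> ACC=0
Event 10 (EXEC): [MAIN] PC=3: HALT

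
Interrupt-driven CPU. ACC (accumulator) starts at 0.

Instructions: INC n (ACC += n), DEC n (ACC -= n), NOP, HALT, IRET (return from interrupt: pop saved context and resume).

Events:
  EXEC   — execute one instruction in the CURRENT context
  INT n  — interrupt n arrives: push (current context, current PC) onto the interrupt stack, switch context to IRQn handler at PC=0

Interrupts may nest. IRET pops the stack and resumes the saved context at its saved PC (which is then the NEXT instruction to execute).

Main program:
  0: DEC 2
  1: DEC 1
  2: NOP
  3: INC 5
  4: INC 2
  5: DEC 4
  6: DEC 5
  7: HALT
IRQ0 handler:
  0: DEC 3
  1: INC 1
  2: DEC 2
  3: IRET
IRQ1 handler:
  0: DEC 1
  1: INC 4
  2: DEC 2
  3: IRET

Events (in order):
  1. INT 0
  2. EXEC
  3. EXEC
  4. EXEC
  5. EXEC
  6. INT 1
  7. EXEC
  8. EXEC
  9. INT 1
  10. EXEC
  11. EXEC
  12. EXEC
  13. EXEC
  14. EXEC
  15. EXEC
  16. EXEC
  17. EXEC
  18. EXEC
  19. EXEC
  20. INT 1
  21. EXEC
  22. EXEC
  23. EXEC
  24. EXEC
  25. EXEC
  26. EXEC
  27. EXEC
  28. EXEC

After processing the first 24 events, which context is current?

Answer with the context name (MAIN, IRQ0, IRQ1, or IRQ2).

Answer: MAIN

Derivation:
Event 1 (INT 0): INT 0 arrives: push (MAIN, PC=0), enter IRQ0 at PC=0 (depth now 1)
Event 2 (EXEC): [IRQ0] PC=0: DEC 3 -> ACC=-3
Event 3 (EXEC): [IRQ0] PC=1: INC 1 -> ACC=-2
Event 4 (EXEC): [IRQ0] PC=2: DEC 2 -> ACC=-4
Event 5 (EXEC): [IRQ0] PC=3: IRET -> resume MAIN at PC=0 (depth now 0)
Event 6 (INT 1): INT 1 arrives: push (MAIN, PC=0), enter IRQ1 at PC=0 (depth now 1)
Event 7 (EXEC): [IRQ1] PC=0: DEC 1 -> ACC=-5
Event 8 (EXEC): [IRQ1] PC=1: INC 4 -> ACC=-1
Event 9 (INT 1): INT 1 arrives: push (IRQ1, PC=2), enter IRQ1 at PC=0 (depth now 2)
Event 10 (EXEC): [IRQ1] PC=0: DEC 1 -> ACC=-2
Event 11 (EXEC): [IRQ1] PC=1: INC 4 -> ACC=2
Event 12 (EXEC): [IRQ1] PC=2: DEC 2 -> ACC=0
Event 13 (EXEC): [IRQ1] PC=3: IRET -> resume IRQ1 at PC=2 (depth now 1)
Event 14 (EXEC): [IRQ1] PC=2: DEC 2 -> ACC=-2
Event 15 (EXEC): [IRQ1] PC=3: IRET -> resume MAIN at PC=0 (depth now 0)
Event 16 (EXEC): [MAIN] PC=0: DEC 2 -> ACC=-4
Event 17 (EXEC): [MAIN] PC=1: DEC 1 -> ACC=-5
Event 18 (EXEC): [MAIN] PC=2: NOP
Event 19 (EXEC): [MAIN] PC=3: INC 5 -> ACC=0
Event 20 (INT 1): INT 1 arrives: push (MAIN, PC=4), enter IRQ1 at PC=0 (depth now 1)
Event 21 (EXEC): [IRQ1] PC=0: DEC 1 -> ACC=-1
Event 22 (EXEC): [IRQ1] PC=1: INC 4 -> ACC=3
Event 23 (EXEC): [IRQ1] PC=2: DEC 2 -> ACC=1
Event 24 (EXEC): [IRQ1] PC=3: IRET -> resume MAIN at PC=4 (depth now 0)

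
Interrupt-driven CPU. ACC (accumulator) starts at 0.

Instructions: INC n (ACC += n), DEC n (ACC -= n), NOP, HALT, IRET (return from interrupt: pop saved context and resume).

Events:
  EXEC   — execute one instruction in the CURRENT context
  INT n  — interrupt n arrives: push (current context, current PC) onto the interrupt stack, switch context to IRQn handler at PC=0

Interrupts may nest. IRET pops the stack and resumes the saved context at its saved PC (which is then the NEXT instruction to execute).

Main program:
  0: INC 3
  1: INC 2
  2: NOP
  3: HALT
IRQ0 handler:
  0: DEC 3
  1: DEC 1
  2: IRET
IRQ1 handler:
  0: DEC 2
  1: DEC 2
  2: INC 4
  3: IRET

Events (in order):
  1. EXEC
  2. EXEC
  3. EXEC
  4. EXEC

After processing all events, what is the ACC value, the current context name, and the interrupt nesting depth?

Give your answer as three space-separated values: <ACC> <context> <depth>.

Event 1 (EXEC): [MAIN] PC=0: INC 3 -> ACC=3
Event 2 (EXEC): [MAIN] PC=1: INC 2 -> ACC=5
Event 3 (EXEC): [MAIN] PC=2: NOP
Event 4 (EXEC): [MAIN] PC=3: HALT

Answer: 5 MAIN 0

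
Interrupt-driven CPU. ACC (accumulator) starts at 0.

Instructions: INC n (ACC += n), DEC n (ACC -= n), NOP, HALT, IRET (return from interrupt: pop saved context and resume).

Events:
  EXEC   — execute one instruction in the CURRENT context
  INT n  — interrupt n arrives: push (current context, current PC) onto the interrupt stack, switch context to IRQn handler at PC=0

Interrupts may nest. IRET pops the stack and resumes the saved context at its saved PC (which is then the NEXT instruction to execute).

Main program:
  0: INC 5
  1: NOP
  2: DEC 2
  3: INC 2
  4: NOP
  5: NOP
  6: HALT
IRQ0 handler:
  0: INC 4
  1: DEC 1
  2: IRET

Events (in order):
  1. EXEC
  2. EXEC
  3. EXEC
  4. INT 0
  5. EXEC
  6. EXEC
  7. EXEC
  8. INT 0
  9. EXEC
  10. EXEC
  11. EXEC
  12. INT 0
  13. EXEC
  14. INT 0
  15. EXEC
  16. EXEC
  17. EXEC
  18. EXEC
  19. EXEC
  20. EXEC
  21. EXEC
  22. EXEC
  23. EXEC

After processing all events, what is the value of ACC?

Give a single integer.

Answer: 17

Derivation:
Event 1 (EXEC): [MAIN] PC=0: INC 5 -> ACC=5
Event 2 (EXEC): [MAIN] PC=1: NOP
Event 3 (EXEC): [MAIN] PC=2: DEC 2 -> ACC=3
Event 4 (INT 0): INT 0 arrives: push (MAIN, PC=3), enter IRQ0 at PC=0 (depth now 1)
Event 5 (EXEC): [IRQ0] PC=0: INC 4 -> ACC=7
Event 6 (EXEC): [IRQ0] PC=1: DEC 1 -> ACC=6
Event 7 (EXEC): [IRQ0] PC=2: IRET -> resume MAIN at PC=3 (depth now 0)
Event 8 (INT 0): INT 0 arrives: push (MAIN, PC=3), enter IRQ0 at PC=0 (depth now 1)
Event 9 (EXEC): [IRQ0] PC=0: INC 4 -> ACC=10
Event 10 (EXEC): [IRQ0] PC=1: DEC 1 -> ACC=9
Event 11 (EXEC): [IRQ0] PC=2: IRET -> resume MAIN at PC=3 (depth now 0)
Event 12 (INT 0): INT 0 arrives: push (MAIN, PC=3), enter IRQ0 at PC=0 (depth now 1)
Event 13 (EXEC): [IRQ0] PC=0: INC 4 -> ACC=13
Event 14 (INT 0): INT 0 arrives: push (IRQ0, PC=1), enter IRQ0 at PC=0 (depth now 2)
Event 15 (EXEC): [IRQ0] PC=0: INC 4 -> ACC=17
Event 16 (EXEC): [IRQ0] PC=1: DEC 1 -> ACC=16
Event 17 (EXEC): [IRQ0] PC=2: IRET -> resume IRQ0 at PC=1 (depth now 1)
Event 18 (EXEC): [IRQ0] PC=1: DEC 1 -> ACC=15
Event 19 (EXEC): [IRQ0] PC=2: IRET -> resume MAIN at PC=3 (depth now 0)
Event 20 (EXEC): [MAIN] PC=3: INC 2 -> ACC=17
Event 21 (EXEC): [MAIN] PC=4: NOP
Event 22 (EXEC): [MAIN] PC=5: NOP
Event 23 (EXEC): [MAIN] PC=6: HALT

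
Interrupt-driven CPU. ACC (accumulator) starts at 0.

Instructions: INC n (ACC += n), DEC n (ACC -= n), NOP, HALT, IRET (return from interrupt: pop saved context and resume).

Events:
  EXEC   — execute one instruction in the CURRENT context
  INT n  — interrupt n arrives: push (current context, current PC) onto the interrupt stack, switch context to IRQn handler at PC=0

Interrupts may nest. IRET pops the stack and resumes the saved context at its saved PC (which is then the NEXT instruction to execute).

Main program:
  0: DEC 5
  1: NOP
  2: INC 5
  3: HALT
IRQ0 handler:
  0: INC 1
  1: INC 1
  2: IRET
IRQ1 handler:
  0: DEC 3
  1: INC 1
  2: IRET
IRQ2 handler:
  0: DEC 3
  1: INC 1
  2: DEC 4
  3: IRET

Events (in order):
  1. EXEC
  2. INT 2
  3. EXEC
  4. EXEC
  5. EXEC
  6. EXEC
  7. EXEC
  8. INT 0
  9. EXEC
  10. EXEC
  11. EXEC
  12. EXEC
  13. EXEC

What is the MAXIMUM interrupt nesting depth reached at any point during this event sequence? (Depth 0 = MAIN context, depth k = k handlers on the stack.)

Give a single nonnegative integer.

Event 1 (EXEC): [MAIN] PC=0: DEC 5 -> ACC=-5 [depth=0]
Event 2 (INT 2): INT 2 arrives: push (MAIN, PC=1), enter IRQ2 at PC=0 (depth now 1) [depth=1]
Event 3 (EXEC): [IRQ2] PC=0: DEC 3 -> ACC=-8 [depth=1]
Event 4 (EXEC): [IRQ2] PC=1: INC 1 -> ACC=-7 [depth=1]
Event 5 (EXEC): [IRQ2] PC=2: DEC 4 -> ACC=-11 [depth=1]
Event 6 (EXEC): [IRQ2] PC=3: IRET -> resume MAIN at PC=1 (depth now 0) [depth=0]
Event 7 (EXEC): [MAIN] PC=1: NOP [depth=0]
Event 8 (INT 0): INT 0 arrives: push (MAIN, PC=2), enter IRQ0 at PC=0 (depth now 1) [depth=1]
Event 9 (EXEC): [IRQ0] PC=0: INC 1 -> ACC=-10 [depth=1]
Event 10 (EXEC): [IRQ0] PC=1: INC 1 -> ACC=-9 [depth=1]
Event 11 (EXEC): [IRQ0] PC=2: IRET -> resume MAIN at PC=2 (depth now 0) [depth=0]
Event 12 (EXEC): [MAIN] PC=2: INC 5 -> ACC=-4 [depth=0]
Event 13 (EXEC): [MAIN] PC=3: HALT [depth=0]
Max depth observed: 1

Answer: 1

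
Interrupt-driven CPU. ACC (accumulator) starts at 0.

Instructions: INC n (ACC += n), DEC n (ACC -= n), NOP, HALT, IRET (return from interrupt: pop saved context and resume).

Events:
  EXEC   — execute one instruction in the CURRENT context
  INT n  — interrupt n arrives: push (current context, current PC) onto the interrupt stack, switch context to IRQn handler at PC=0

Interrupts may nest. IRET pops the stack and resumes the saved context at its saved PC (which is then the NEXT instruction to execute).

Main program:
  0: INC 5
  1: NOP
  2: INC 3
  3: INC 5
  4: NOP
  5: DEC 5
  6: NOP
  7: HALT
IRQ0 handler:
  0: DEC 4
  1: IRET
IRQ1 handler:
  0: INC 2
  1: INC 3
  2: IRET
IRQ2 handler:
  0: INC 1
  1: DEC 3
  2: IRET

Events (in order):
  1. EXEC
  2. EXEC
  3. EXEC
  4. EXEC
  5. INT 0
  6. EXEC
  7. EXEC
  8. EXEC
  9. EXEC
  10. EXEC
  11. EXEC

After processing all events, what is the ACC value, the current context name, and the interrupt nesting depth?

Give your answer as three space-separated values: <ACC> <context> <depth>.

Event 1 (EXEC): [MAIN] PC=0: INC 5 -> ACC=5
Event 2 (EXEC): [MAIN] PC=1: NOP
Event 3 (EXEC): [MAIN] PC=2: INC 3 -> ACC=8
Event 4 (EXEC): [MAIN] PC=3: INC 5 -> ACC=13
Event 5 (INT 0): INT 0 arrives: push (MAIN, PC=4), enter IRQ0 at PC=0 (depth now 1)
Event 6 (EXEC): [IRQ0] PC=0: DEC 4 -> ACC=9
Event 7 (EXEC): [IRQ0] PC=1: IRET -> resume MAIN at PC=4 (depth now 0)
Event 8 (EXEC): [MAIN] PC=4: NOP
Event 9 (EXEC): [MAIN] PC=5: DEC 5 -> ACC=4
Event 10 (EXEC): [MAIN] PC=6: NOP
Event 11 (EXEC): [MAIN] PC=7: HALT

Answer: 4 MAIN 0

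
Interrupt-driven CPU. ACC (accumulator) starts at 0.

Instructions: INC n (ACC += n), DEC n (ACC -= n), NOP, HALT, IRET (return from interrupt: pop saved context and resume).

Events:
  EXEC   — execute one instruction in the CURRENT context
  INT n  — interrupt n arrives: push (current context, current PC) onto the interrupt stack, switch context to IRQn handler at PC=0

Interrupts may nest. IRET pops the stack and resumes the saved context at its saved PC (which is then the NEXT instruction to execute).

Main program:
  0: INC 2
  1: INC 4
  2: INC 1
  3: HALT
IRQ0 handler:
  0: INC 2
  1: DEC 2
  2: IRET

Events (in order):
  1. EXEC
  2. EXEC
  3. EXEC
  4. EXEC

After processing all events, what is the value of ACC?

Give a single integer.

Answer: 7

Derivation:
Event 1 (EXEC): [MAIN] PC=0: INC 2 -> ACC=2
Event 2 (EXEC): [MAIN] PC=1: INC 4 -> ACC=6
Event 3 (EXEC): [MAIN] PC=2: INC 1 -> ACC=7
Event 4 (EXEC): [MAIN] PC=3: HALT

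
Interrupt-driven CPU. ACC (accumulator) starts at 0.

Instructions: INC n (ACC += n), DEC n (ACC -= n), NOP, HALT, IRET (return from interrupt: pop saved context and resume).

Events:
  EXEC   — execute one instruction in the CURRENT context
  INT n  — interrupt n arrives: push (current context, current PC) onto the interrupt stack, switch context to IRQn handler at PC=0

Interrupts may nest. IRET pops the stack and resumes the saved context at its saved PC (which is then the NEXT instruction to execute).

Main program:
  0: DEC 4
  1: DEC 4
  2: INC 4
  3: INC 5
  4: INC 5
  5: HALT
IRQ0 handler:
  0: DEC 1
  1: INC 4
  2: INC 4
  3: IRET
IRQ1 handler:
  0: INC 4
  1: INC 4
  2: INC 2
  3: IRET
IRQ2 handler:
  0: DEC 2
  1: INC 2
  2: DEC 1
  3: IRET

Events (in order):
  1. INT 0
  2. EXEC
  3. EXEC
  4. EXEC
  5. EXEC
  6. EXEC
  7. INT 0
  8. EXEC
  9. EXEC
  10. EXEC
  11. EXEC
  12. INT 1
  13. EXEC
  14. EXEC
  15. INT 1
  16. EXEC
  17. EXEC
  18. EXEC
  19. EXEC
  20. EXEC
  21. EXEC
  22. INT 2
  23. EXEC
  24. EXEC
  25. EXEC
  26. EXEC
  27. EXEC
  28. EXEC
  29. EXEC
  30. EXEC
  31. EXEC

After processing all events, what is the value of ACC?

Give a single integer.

Answer: 39

Derivation:
Event 1 (INT 0): INT 0 arrives: push (MAIN, PC=0), enter IRQ0 at PC=0 (depth now 1)
Event 2 (EXEC): [IRQ0] PC=0: DEC 1 -> ACC=-1
Event 3 (EXEC): [IRQ0] PC=1: INC 4 -> ACC=3
Event 4 (EXEC): [IRQ0] PC=2: INC 4 -> ACC=7
Event 5 (EXEC): [IRQ0] PC=3: IRET -> resume MAIN at PC=0 (depth now 0)
Event 6 (EXEC): [MAIN] PC=0: DEC 4 -> ACC=3
Event 7 (INT 0): INT 0 arrives: push (MAIN, PC=1), enter IRQ0 at PC=0 (depth now 1)
Event 8 (EXEC): [IRQ0] PC=0: DEC 1 -> ACC=2
Event 9 (EXEC): [IRQ0] PC=1: INC 4 -> ACC=6
Event 10 (EXEC): [IRQ0] PC=2: INC 4 -> ACC=10
Event 11 (EXEC): [IRQ0] PC=3: IRET -> resume MAIN at PC=1 (depth now 0)
Event 12 (INT 1): INT 1 arrives: push (MAIN, PC=1), enter IRQ1 at PC=0 (depth now 1)
Event 13 (EXEC): [IRQ1] PC=0: INC 4 -> ACC=14
Event 14 (EXEC): [IRQ1] PC=1: INC 4 -> ACC=18
Event 15 (INT 1): INT 1 arrives: push (IRQ1, PC=2), enter IRQ1 at PC=0 (depth now 2)
Event 16 (EXEC): [IRQ1] PC=0: INC 4 -> ACC=22
Event 17 (EXEC): [IRQ1] PC=1: INC 4 -> ACC=26
Event 18 (EXEC): [IRQ1] PC=2: INC 2 -> ACC=28
Event 19 (EXEC): [IRQ1] PC=3: IRET -> resume IRQ1 at PC=2 (depth now 1)
Event 20 (EXEC): [IRQ1] PC=2: INC 2 -> ACC=30
Event 21 (EXEC): [IRQ1] PC=3: IRET -> resume MAIN at PC=1 (depth now 0)
Event 22 (INT 2): INT 2 arrives: push (MAIN, PC=1), enter IRQ2 at PC=0 (depth now 1)
Event 23 (EXEC): [IRQ2] PC=0: DEC 2 -> ACC=28
Event 24 (EXEC): [IRQ2] PC=1: INC 2 -> ACC=30
Event 25 (EXEC): [IRQ2] PC=2: DEC 1 -> ACC=29
Event 26 (EXEC): [IRQ2] PC=3: IRET -> resume MAIN at PC=1 (depth now 0)
Event 27 (EXEC): [MAIN] PC=1: DEC 4 -> ACC=25
Event 28 (EXEC): [MAIN] PC=2: INC 4 -> ACC=29
Event 29 (EXEC): [MAIN] PC=3: INC 5 -> ACC=34
Event 30 (EXEC): [MAIN] PC=4: INC 5 -> ACC=39
Event 31 (EXEC): [MAIN] PC=5: HALT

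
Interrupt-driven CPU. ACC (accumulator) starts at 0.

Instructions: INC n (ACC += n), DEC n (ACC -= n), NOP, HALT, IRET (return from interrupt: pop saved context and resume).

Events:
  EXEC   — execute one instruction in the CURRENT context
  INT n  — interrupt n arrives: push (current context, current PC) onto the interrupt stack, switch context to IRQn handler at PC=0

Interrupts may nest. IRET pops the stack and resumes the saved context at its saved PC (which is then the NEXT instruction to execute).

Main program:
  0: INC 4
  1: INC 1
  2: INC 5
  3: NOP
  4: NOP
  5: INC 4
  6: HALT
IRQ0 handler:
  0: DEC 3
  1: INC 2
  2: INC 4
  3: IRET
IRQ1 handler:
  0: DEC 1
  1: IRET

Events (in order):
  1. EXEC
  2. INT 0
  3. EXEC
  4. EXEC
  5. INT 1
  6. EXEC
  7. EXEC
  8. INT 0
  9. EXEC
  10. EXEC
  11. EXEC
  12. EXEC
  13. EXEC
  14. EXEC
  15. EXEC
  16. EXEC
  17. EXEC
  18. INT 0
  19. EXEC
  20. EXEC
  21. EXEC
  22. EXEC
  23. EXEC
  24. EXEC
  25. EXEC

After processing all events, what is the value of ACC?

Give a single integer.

Event 1 (EXEC): [MAIN] PC=0: INC 4 -> ACC=4
Event 2 (INT 0): INT 0 arrives: push (MAIN, PC=1), enter IRQ0 at PC=0 (depth now 1)
Event 3 (EXEC): [IRQ0] PC=0: DEC 3 -> ACC=1
Event 4 (EXEC): [IRQ0] PC=1: INC 2 -> ACC=3
Event 5 (INT 1): INT 1 arrives: push (IRQ0, PC=2), enter IRQ1 at PC=0 (depth now 2)
Event 6 (EXEC): [IRQ1] PC=0: DEC 1 -> ACC=2
Event 7 (EXEC): [IRQ1] PC=1: IRET -> resume IRQ0 at PC=2 (depth now 1)
Event 8 (INT 0): INT 0 arrives: push (IRQ0, PC=2), enter IRQ0 at PC=0 (depth now 2)
Event 9 (EXEC): [IRQ0] PC=0: DEC 3 -> ACC=-1
Event 10 (EXEC): [IRQ0] PC=1: INC 2 -> ACC=1
Event 11 (EXEC): [IRQ0] PC=2: INC 4 -> ACC=5
Event 12 (EXEC): [IRQ0] PC=3: IRET -> resume IRQ0 at PC=2 (depth now 1)
Event 13 (EXEC): [IRQ0] PC=2: INC 4 -> ACC=9
Event 14 (EXEC): [IRQ0] PC=3: IRET -> resume MAIN at PC=1 (depth now 0)
Event 15 (EXEC): [MAIN] PC=1: INC 1 -> ACC=10
Event 16 (EXEC): [MAIN] PC=2: INC 5 -> ACC=15
Event 17 (EXEC): [MAIN] PC=3: NOP
Event 18 (INT 0): INT 0 arrives: push (MAIN, PC=4), enter IRQ0 at PC=0 (depth now 1)
Event 19 (EXEC): [IRQ0] PC=0: DEC 3 -> ACC=12
Event 20 (EXEC): [IRQ0] PC=1: INC 2 -> ACC=14
Event 21 (EXEC): [IRQ0] PC=2: INC 4 -> ACC=18
Event 22 (EXEC): [IRQ0] PC=3: IRET -> resume MAIN at PC=4 (depth now 0)
Event 23 (EXEC): [MAIN] PC=4: NOP
Event 24 (EXEC): [MAIN] PC=5: INC 4 -> ACC=22
Event 25 (EXEC): [MAIN] PC=6: HALT

Answer: 22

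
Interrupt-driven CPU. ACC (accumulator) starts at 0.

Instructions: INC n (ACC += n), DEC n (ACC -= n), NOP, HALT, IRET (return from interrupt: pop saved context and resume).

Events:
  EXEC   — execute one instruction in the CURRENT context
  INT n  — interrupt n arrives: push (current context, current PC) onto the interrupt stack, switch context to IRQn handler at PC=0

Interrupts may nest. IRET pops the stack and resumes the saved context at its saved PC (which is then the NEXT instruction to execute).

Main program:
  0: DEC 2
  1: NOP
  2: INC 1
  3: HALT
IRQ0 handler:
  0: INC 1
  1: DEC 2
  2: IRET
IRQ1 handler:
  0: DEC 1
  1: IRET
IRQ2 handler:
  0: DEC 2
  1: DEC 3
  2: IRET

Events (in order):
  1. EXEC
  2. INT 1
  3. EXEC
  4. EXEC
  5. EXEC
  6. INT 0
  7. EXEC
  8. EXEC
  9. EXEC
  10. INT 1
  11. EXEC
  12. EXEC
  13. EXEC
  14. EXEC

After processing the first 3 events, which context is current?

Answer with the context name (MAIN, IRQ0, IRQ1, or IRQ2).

Answer: IRQ1

Derivation:
Event 1 (EXEC): [MAIN] PC=0: DEC 2 -> ACC=-2
Event 2 (INT 1): INT 1 arrives: push (MAIN, PC=1), enter IRQ1 at PC=0 (depth now 1)
Event 3 (EXEC): [IRQ1] PC=0: DEC 1 -> ACC=-3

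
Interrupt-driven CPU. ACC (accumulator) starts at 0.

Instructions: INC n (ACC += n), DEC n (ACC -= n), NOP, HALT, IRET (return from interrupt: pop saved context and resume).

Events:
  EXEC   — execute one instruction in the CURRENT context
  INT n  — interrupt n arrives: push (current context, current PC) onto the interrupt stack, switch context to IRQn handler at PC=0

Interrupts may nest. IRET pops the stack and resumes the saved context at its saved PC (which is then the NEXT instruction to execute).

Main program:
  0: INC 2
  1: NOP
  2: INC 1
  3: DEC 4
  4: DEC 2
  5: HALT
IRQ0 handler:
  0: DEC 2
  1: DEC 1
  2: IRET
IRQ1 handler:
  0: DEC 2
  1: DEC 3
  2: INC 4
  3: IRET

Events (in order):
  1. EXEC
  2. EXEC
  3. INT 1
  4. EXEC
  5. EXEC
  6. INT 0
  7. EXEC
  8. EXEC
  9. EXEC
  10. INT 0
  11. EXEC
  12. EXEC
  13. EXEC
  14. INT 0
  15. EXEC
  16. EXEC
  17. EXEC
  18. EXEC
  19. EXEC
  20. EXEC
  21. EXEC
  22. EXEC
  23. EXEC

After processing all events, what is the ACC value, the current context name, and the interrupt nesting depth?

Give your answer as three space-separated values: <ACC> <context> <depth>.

Answer: -13 MAIN 0

Derivation:
Event 1 (EXEC): [MAIN] PC=0: INC 2 -> ACC=2
Event 2 (EXEC): [MAIN] PC=1: NOP
Event 3 (INT 1): INT 1 arrives: push (MAIN, PC=2), enter IRQ1 at PC=0 (depth now 1)
Event 4 (EXEC): [IRQ1] PC=0: DEC 2 -> ACC=0
Event 5 (EXEC): [IRQ1] PC=1: DEC 3 -> ACC=-3
Event 6 (INT 0): INT 0 arrives: push (IRQ1, PC=2), enter IRQ0 at PC=0 (depth now 2)
Event 7 (EXEC): [IRQ0] PC=0: DEC 2 -> ACC=-5
Event 8 (EXEC): [IRQ0] PC=1: DEC 1 -> ACC=-6
Event 9 (EXEC): [IRQ0] PC=2: IRET -> resume IRQ1 at PC=2 (depth now 1)
Event 10 (INT 0): INT 0 arrives: push (IRQ1, PC=2), enter IRQ0 at PC=0 (depth now 2)
Event 11 (EXEC): [IRQ0] PC=0: DEC 2 -> ACC=-8
Event 12 (EXEC): [IRQ0] PC=1: DEC 1 -> ACC=-9
Event 13 (EXEC): [IRQ0] PC=2: IRET -> resume IRQ1 at PC=2 (depth now 1)
Event 14 (INT 0): INT 0 arrives: push (IRQ1, PC=2), enter IRQ0 at PC=0 (depth now 2)
Event 15 (EXEC): [IRQ0] PC=0: DEC 2 -> ACC=-11
Event 16 (EXEC): [IRQ0] PC=1: DEC 1 -> ACC=-12
Event 17 (EXEC): [IRQ0] PC=2: IRET -> resume IRQ1 at PC=2 (depth now 1)
Event 18 (EXEC): [IRQ1] PC=2: INC 4 -> ACC=-8
Event 19 (EXEC): [IRQ1] PC=3: IRET -> resume MAIN at PC=2 (depth now 0)
Event 20 (EXEC): [MAIN] PC=2: INC 1 -> ACC=-7
Event 21 (EXEC): [MAIN] PC=3: DEC 4 -> ACC=-11
Event 22 (EXEC): [MAIN] PC=4: DEC 2 -> ACC=-13
Event 23 (EXEC): [MAIN] PC=5: HALT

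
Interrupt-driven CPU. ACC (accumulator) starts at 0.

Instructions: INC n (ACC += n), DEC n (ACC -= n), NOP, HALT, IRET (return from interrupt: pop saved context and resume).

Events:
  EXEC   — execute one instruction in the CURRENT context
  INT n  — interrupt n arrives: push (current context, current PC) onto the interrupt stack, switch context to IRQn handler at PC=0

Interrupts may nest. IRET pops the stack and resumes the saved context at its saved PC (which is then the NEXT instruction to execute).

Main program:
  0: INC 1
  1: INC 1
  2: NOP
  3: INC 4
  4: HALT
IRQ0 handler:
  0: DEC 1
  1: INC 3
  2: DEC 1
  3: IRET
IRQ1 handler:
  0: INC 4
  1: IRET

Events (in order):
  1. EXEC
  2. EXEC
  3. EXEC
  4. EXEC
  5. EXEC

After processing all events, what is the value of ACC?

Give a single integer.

Event 1 (EXEC): [MAIN] PC=0: INC 1 -> ACC=1
Event 2 (EXEC): [MAIN] PC=1: INC 1 -> ACC=2
Event 3 (EXEC): [MAIN] PC=2: NOP
Event 4 (EXEC): [MAIN] PC=3: INC 4 -> ACC=6
Event 5 (EXEC): [MAIN] PC=4: HALT

Answer: 6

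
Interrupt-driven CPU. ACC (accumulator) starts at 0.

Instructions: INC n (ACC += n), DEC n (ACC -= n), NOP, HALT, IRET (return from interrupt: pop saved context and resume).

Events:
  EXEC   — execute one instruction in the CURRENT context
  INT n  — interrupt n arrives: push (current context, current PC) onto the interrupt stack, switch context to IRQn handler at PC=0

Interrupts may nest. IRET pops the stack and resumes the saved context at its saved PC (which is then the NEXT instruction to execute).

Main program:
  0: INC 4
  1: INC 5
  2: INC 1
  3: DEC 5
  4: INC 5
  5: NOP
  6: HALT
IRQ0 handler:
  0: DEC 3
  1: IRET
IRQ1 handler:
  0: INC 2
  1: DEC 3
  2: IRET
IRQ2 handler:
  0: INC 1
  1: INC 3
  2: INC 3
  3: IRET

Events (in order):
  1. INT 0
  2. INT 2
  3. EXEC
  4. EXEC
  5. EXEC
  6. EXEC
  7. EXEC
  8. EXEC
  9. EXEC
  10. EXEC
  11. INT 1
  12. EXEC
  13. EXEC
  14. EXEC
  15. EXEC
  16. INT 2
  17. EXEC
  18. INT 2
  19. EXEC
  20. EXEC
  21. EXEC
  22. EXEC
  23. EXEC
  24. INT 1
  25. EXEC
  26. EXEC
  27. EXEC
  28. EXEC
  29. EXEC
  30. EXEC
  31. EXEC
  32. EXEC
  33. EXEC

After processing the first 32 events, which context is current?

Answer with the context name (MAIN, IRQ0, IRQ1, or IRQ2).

Answer: MAIN

Derivation:
Event 1 (INT 0): INT 0 arrives: push (MAIN, PC=0), enter IRQ0 at PC=0 (depth now 1)
Event 2 (INT 2): INT 2 arrives: push (IRQ0, PC=0), enter IRQ2 at PC=0 (depth now 2)
Event 3 (EXEC): [IRQ2] PC=0: INC 1 -> ACC=1
Event 4 (EXEC): [IRQ2] PC=1: INC 3 -> ACC=4
Event 5 (EXEC): [IRQ2] PC=2: INC 3 -> ACC=7
Event 6 (EXEC): [IRQ2] PC=3: IRET -> resume IRQ0 at PC=0 (depth now 1)
Event 7 (EXEC): [IRQ0] PC=0: DEC 3 -> ACC=4
Event 8 (EXEC): [IRQ0] PC=1: IRET -> resume MAIN at PC=0 (depth now 0)
Event 9 (EXEC): [MAIN] PC=0: INC 4 -> ACC=8
Event 10 (EXEC): [MAIN] PC=1: INC 5 -> ACC=13
Event 11 (INT 1): INT 1 arrives: push (MAIN, PC=2), enter IRQ1 at PC=0 (depth now 1)
Event 12 (EXEC): [IRQ1] PC=0: INC 2 -> ACC=15
Event 13 (EXEC): [IRQ1] PC=1: DEC 3 -> ACC=12
Event 14 (EXEC): [IRQ1] PC=2: IRET -> resume MAIN at PC=2 (depth now 0)
Event 15 (EXEC): [MAIN] PC=2: INC 1 -> ACC=13
Event 16 (INT 2): INT 2 arrives: push (MAIN, PC=3), enter IRQ2 at PC=0 (depth now 1)
Event 17 (EXEC): [IRQ2] PC=0: INC 1 -> ACC=14
Event 18 (INT 2): INT 2 arrives: push (IRQ2, PC=1), enter IRQ2 at PC=0 (depth now 2)
Event 19 (EXEC): [IRQ2] PC=0: INC 1 -> ACC=15
Event 20 (EXEC): [IRQ2] PC=1: INC 3 -> ACC=18
Event 21 (EXEC): [IRQ2] PC=2: INC 3 -> ACC=21
Event 22 (EXEC): [IRQ2] PC=3: IRET -> resume IRQ2 at PC=1 (depth now 1)
Event 23 (EXEC): [IRQ2] PC=1: INC 3 -> ACC=24
Event 24 (INT 1): INT 1 arrives: push (IRQ2, PC=2), enter IRQ1 at PC=0 (depth now 2)
Event 25 (EXEC): [IRQ1] PC=0: INC 2 -> ACC=26
Event 26 (EXEC): [IRQ1] PC=1: DEC 3 -> ACC=23
Event 27 (EXEC): [IRQ1] PC=2: IRET -> resume IRQ2 at PC=2 (depth now 1)
Event 28 (EXEC): [IRQ2] PC=2: INC 3 -> ACC=26
Event 29 (EXEC): [IRQ2] PC=3: IRET -> resume MAIN at PC=3 (depth now 0)
Event 30 (EXEC): [MAIN] PC=3: DEC 5 -> ACC=21
Event 31 (EXEC): [MAIN] PC=4: INC 5 -> ACC=26
Event 32 (EXEC): [MAIN] PC=5: NOP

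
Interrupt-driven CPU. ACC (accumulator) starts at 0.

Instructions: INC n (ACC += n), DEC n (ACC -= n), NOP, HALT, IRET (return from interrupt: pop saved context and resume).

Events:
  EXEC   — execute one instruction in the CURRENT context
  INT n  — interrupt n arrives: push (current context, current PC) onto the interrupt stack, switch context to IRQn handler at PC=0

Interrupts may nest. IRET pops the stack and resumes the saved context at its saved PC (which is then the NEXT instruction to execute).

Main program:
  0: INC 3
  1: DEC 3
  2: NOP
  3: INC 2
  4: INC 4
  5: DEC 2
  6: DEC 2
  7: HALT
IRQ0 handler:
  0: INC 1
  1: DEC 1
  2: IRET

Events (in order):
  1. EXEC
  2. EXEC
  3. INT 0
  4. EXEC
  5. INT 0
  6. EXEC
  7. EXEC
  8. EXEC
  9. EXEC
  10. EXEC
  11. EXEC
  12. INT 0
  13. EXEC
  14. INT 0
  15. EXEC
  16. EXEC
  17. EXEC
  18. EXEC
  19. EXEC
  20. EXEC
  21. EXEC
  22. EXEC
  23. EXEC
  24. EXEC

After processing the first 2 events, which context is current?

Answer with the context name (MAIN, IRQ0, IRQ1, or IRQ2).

Answer: MAIN

Derivation:
Event 1 (EXEC): [MAIN] PC=0: INC 3 -> ACC=3
Event 2 (EXEC): [MAIN] PC=1: DEC 3 -> ACC=0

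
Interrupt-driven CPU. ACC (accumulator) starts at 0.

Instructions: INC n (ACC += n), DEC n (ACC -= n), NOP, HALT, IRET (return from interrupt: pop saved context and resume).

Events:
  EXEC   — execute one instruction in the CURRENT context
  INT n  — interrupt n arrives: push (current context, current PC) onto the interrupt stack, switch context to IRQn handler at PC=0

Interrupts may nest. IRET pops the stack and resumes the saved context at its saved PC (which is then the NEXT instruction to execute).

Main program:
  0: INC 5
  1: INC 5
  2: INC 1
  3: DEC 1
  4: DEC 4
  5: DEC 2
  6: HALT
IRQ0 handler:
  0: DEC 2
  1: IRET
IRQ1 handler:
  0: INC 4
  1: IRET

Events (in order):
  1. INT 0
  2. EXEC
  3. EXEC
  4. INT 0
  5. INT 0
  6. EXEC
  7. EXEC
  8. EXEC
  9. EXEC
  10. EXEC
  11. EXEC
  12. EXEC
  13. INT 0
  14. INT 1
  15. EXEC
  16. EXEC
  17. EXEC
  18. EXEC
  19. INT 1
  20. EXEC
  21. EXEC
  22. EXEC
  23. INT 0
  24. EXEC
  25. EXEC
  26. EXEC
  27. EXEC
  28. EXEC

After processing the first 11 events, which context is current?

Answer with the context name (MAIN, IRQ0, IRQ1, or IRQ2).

Event 1 (INT 0): INT 0 arrives: push (MAIN, PC=0), enter IRQ0 at PC=0 (depth now 1)
Event 2 (EXEC): [IRQ0] PC=0: DEC 2 -> ACC=-2
Event 3 (EXEC): [IRQ0] PC=1: IRET -> resume MAIN at PC=0 (depth now 0)
Event 4 (INT 0): INT 0 arrives: push (MAIN, PC=0), enter IRQ0 at PC=0 (depth now 1)
Event 5 (INT 0): INT 0 arrives: push (IRQ0, PC=0), enter IRQ0 at PC=0 (depth now 2)
Event 6 (EXEC): [IRQ0] PC=0: DEC 2 -> ACC=-4
Event 7 (EXEC): [IRQ0] PC=1: IRET -> resume IRQ0 at PC=0 (depth now 1)
Event 8 (EXEC): [IRQ0] PC=0: DEC 2 -> ACC=-6
Event 9 (EXEC): [IRQ0] PC=1: IRET -> resume MAIN at PC=0 (depth now 0)
Event 10 (EXEC): [MAIN] PC=0: INC 5 -> ACC=-1
Event 11 (EXEC): [MAIN] PC=1: INC 5 -> ACC=4

Answer: MAIN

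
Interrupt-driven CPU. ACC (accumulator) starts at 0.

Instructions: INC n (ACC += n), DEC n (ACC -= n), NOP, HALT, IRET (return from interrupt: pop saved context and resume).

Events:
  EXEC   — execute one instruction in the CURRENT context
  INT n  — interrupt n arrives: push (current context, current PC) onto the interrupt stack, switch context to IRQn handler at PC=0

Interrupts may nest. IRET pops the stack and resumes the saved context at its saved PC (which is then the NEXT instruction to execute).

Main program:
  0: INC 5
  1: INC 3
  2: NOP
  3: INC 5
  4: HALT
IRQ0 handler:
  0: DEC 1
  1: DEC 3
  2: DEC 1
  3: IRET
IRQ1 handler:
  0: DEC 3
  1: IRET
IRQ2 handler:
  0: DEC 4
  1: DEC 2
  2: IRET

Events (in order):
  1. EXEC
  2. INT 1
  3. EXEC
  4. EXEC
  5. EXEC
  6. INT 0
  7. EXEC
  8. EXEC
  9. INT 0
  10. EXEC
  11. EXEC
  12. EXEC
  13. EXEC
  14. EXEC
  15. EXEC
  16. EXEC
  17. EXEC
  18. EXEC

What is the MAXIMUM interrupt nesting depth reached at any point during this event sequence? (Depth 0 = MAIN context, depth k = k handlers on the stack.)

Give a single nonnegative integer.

Answer: 2

Derivation:
Event 1 (EXEC): [MAIN] PC=0: INC 5 -> ACC=5 [depth=0]
Event 2 (INT 1): INT 1 arrives: push (MAIN, PC=1), enter IRQ1 at PC=0 (depth now 1) [depth=1]
Event 3 (EXEC): [IRQ1] PC=0: DEC 3 -> ACC=2 [depth=1]
Event 4 (EXEC): [IRQ1] PC=1: IRET -> resume MAIN at PC=1 (depth now 0) [depth=0]
Event 5 (EXEC): [MAIN] PC=1: INC 3 -> ACC=5 [depth=0]
Event 6 (INT 0): INT 0 arrives: push (MAIN, PC=2), enter IRQ0 at PC=0 (depth now 1) [depth=1]
Event 7 (EXEC): [IRQ0] PC=0: DEC 1 -> ACC=4 [depth=1]
Event 8 (EXEC): [IRQ0] PC=1: DEC 3 -> ACC=1 [depth=1]
Event 9 (INT 0): INT 0 arrives: push (IRQ0, PC=2), enter IRQ0 at PC=0 (depth now 2) [depth=2]
Event 10 (EXEC): [IRQ0] PC=0: DEC 1 -> ACC=0 [depth=2]
Event 11 (EXEC): [IRQ0] PC=1: DEC 3 -> ACC=-3 [depth=2]
Event 12 (EXEC): [IRQ0] PC=2: DEC 1 -> ACC=-4 [depth=2]
Event 13 (EXEC): [IRQ0] PC=3: IRET -> resume IRQ0 at PC=2 (depth now 1) [depth=1]
Event 14 (EXEC): [IRQ0] PC=2: DEC 1 -> ACC=-5 [depth=1]
Event 15 (EXEC): [IRQ0] PC=3: IRET -> resume MAIN at PC=2 (depth now 0) [depth=0]
Event 16 (EXEC): [MAIN] PC=2: NOP [depth=0]
Event 17 (EXEC): [MAIN] PC=3: INC 5 -> ACC=0 [depth=0]
Event 18 (EXEC): [MAIN] PC=4: HALT [depth=0]
Max depth observed: 2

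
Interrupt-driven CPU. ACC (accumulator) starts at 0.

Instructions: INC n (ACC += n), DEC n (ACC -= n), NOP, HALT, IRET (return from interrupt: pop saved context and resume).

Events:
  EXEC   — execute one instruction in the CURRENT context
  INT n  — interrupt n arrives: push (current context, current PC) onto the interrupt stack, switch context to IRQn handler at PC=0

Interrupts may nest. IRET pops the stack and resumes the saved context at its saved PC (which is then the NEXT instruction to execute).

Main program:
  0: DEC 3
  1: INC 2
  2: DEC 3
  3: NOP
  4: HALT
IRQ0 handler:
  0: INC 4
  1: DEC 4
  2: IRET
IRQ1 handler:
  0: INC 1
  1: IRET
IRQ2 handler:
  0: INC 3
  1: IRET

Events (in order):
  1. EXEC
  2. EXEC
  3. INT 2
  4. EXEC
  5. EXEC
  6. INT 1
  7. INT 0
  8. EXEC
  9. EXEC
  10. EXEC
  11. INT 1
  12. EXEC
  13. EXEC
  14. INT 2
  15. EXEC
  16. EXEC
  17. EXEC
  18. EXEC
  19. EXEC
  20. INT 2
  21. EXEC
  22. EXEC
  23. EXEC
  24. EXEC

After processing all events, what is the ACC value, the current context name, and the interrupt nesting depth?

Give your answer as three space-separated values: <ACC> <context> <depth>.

Answer: 7 MAIN 0

Derivation:
Event 1 (EXEC): [MAIN] PC=0: DEC 3 -> ACC=-3
Event 2 (EXEC): [MAIN] PC=1: INC 2 -> ACC=-1
Event 3 (INT 2): INT 2 arrives: push (MAIN, PC=2), enter IRQ2 at PC=0 (depth now 1)
Event 4 (EXEC): [IRQ2] PC=0: INC 3 -> ACC=2
Event 5 (EXEC): [IRQ2] PC=1: IRET -> resume MAIN at PC=2 (depth now 0)
Event 6 (INT 1): INT 1 arrives: push (MAIN, PC=2), enter IRQ1 at PC=0 (depth now 1)
Event 7 (INT 0): INT 0 arrives: push (IRQ1, PC=0), enter IRQ0 at PC=0 (depth now 2)
Event 8 (EXEC): [IRQ0] PC=0: INC 4 -> ACC=6
Event 9 (EXEC): [IRQ0] PC=1: DEC 4 -> ACC=2
Event 10 (EXEC): [IRQ0] PC=2: IRET -> resume IRQ1 at PC=0 (depth now 1)
Event 11 (INT 1): INT 1 arrives: push (IRQ1, PC=0), enter IRQ1 at PC=0 (depth now 2)
Event 12 (EXEC): [IRQ1] PC=0: INC 1 -> ACC=3
Event 13 (EXEC): [IRQ1] PC=1: IRET -> resume IRQ1 at PC=0 (depth now 1)
Event 14 (INT 2): INT 2 arrives: push (IRQ1, PC=0), enter IRQ2 at PC=0 (depth now 2)
Event 15 (EXEC): [IRQ2] PC=0: INC 3 -> ACC=6
Event 16 (EXEC): [IRQ2] PC=1: IRET -> resume IRQ1 at PC=0 (depth now 1)
Event 17 (EXEC): [IRQ1] PC=0: INC 1 -> ACC=7
Event 18 (EXEC): [IRQ1] PC=1: IRET -> resume MAIN at PC=2 (depth now 0)
Event 19 (EXEC): [MAIN] PC=2: DEC 3 -> ACC=4
Event 20 (INT 2): INT 2 arrives: push (MAIN, PC=3), enter IRQ2 at PC=0 (depth now 1)
Event 21 (EXEC): [IRQ2] PC=0: INC 3 -> ACC=7
Event 22 (EXEC): [IRQ2] PC=1: IRET -> resume MAIN at PC=3 (depth now 0)
Event 23 (EXEC): [MAIN] PC=3: NOP
Event 24 (EXEC): [MAIN] PC=4: HALT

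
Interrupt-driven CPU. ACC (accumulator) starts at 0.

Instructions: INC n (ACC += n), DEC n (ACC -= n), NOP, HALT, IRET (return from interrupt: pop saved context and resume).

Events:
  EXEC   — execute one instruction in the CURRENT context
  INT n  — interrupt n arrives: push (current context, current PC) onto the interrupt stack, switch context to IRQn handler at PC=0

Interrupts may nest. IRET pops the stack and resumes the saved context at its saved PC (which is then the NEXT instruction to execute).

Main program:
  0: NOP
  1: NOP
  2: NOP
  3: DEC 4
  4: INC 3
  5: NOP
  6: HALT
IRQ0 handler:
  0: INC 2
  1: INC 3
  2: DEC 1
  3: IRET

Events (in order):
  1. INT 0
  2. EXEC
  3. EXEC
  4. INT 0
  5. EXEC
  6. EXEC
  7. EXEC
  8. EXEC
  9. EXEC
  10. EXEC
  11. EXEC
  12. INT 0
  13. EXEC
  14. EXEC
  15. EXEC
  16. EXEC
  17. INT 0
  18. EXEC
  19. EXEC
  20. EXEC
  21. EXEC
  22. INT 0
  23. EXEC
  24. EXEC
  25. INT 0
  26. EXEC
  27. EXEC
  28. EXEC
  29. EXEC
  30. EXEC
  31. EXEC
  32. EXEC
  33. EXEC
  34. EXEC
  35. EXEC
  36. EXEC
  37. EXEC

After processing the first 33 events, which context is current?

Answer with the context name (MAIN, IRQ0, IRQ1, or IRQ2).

Event 1 (INT 0): INT 0 arrives: push (MAIN, PC=0), enter IRQ0 at PC=0 (depth now 1)
Event 2 (EXEC): [IRQ0] PC=0: INC 2 -> ACC=2
Event 3 (EXEC): [IRQ0] PC=1: INC 3 -> ACC=5
Event 4 (INT 0): INT 0 arrives: push (IRQ0, PC=2), enter IRQ0 at PC=0 (depth now 2)
Event 5 (EXEC): [IRQ0] PC=0: INC 2 -> ACC=7
Event 6 (EXEC): [IRQ0] PC=1: INC 3 -> ACC=10
Event 7 (EXEC): [IRQ0] PC=2: DEC 1 -> ACC=9
Event 8 (EXEC): [IRQ0] PC=3: IRET -> resume IRQ0 at PC=2 (depth now 1)
Event 9 (EXEC): [IRQ0] PC=2: DEC 1 -> ACC=8
Event 10 (EXEC): [IRQ0] PC=3: IRET -> resume MAIN at PC=0 (depth now 0)
Event 11 (EXEC): [MAIN] PC=0: NOP
Event 12 (INT 0): INT 0 arrives: push (MAIN, PC=1), enter IRQ0 at PC=0 (depth now 1)
Event 13 (EXEC): [IRQ0] PC=0: INC 2 -> ACC=10
Event 14 (EXEC): [IRQ0] PC=1: INC 3 -> ACC=13
Event 15 (EXEC): [IRQ0] PC=2: DEC 1 -> ACC=12
Event 16 (EXEC): [IRQ0] PC=3: IRET -> resume MAIN at PC=1 (depth now 0)
Event 17 (INT 0): INT 0 arrives: push (MAIN, PC=1), enter IRQ0 at PC=0 (depth now 1)
Event 18 (EXEC): [IRQ0] PC=0: INC 2 -> ACC=14
Event 19 (EXEC): [IRQ0] PC=1: INC 3 -> ACC=17
Event 20 (EXEC): [IRQ0] PC=2: DEC 1 -> ACC=16
Event 21 (EXEC): [IRQ0] PC=3: IRET -> resume MAIN at PC=1 (depth now 0)
Event 22 (INT 0): INT 0 arrives: push (MAIN, PC=1), enter IRQ0 at PC=0 (depth now 1)
Event 23 (EXEC): [IRQ0] PC=0: INC 2 -> ACC=18
Event 24 (EXEC): [IRQ0] PC=1: INC 3 -> ACC=21
Event 25 (INT 0): INT 0 arrives: push (IRQ0, PC=2), enter IRQ0 at PC=0 (depth now 2)
Event 26 (EXEC): [IRQ0] PC=0: INC 2 -> ACC=23
Event 27 (EXEC): [IRQ0] PC=1: INC 3 -> ACC=26
Event 28 (EXEC): [IRQ0] PC=2: DEC 1 -> ACC=25
Event 29 (EXEC): [IRQ0] PC=3: IRET -> resume IRQ0 at PC=2 (depth now 1)
Event 30 (EXEC): [IRQ0] PC=2: DEC 1 -> ACC=24
Event 31 (EXEC): [IRQ0] PC=3: IRET -> resume MAIN at PC=1 (depth now 0)
Event 32 (EXEC): [MAIN] PC=1: NOP
Event 33 (EXEC): [MAIN] PC=2: NOP

Answer: MAIN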